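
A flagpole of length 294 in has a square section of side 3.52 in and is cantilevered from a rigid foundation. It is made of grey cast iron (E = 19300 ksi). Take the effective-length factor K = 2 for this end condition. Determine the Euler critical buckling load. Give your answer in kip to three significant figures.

P_cr ≈ 7.05 kip

I = a⁴/12 = 3.52⁴/12 = 12.79 in⁴
Effective length L_e = K·L = 2 × 294 = 588.0 in
P_cr = π²EI / L_e² = π² × 19300×10³ × 12.79 / 588.0² = 7.048×10^3 lb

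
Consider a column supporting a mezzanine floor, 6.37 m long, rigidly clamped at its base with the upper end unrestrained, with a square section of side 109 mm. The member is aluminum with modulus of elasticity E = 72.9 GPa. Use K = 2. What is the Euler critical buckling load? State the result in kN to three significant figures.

P_cr ≈ 52.1 kN

I = a⁴/12 = 109⁴/12 = 1.176×10^7 mm⁴
I = 1.176×10^7 mm⁴ = 1.176×10^-5 m⁴
Effective length L_e = K·L = 2 × 6.37 = 12.74 m
P_cr = π²EI / L_e² = π² × 72.9×10⁹ × 1.176×10^-5 / 12.74² = 5.215×10^4 N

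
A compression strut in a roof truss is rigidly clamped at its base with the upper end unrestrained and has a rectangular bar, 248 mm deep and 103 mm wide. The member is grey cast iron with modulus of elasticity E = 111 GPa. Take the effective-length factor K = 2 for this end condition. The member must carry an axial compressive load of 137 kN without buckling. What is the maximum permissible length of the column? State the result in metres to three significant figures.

L_max ≈ 6.72 m

Buckling occurs about the weak axis: I_min = h·b³/12 with b = 103 mm (the shorter side).
I_min = 248×103³/12 = 2.258×10^7 mm⁴
I = 2.258×10^-5 m⁴
At the buckling limit P_cr = P = 1.370×10^5 N
From P_cr = π²EI/(K·L)²:  L = (1/K)·√(π²EI/P_cr) = (1/2)·√(π²×1.11×10^11×2.258×10^-5/1.370×10^5)
L = 6.72 m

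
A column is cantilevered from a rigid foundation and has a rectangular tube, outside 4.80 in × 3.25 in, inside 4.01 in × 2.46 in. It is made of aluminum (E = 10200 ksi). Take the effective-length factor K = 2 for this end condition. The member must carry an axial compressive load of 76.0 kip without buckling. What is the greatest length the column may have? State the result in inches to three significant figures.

Weak-axis I_min = (h_o·b_o³ − h_i·b_i³)/12 with b_o = 3.25, b_i = 2.460 in (shorter outer/inner sides).
I_min = (4.80×3.25³ − 4.010×2.460³)/12 = 8.757 in⁴
At the buckling limit P_cr = P = 7.600×10^4 lb
From P_cr = π²EI/(K·L)²:  L = (1/K)·√(π²EI/P_cr) = (1/2)·√(π²×1.02×10^7×8.757/7.600×10^4)
L = 53.8 in

L_max ≈ 53.8 in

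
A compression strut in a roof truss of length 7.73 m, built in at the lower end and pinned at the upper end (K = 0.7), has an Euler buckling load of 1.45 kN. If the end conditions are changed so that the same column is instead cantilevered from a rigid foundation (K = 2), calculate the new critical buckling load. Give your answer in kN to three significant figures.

P_cr ≈ 0.178 kN

P_cr ∝ 1/K², so P_cr,new = P_cr,old × (K_old/K_new)² = 1.45 × (0.7/2)²
= 1.45 × 0.1225 = 0.178 kN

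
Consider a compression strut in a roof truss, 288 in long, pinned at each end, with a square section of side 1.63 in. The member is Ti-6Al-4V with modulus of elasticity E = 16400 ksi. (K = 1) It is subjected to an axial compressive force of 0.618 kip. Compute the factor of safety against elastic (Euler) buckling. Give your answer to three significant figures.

n ≈ 1.86

I = a⁴/12 = 1.63⁴/12 = 0.5883 in⁴
Effective length L_e = K·L = 1 × 288 = 288.0 in
P_cr = π²EI / L_e² = π² × 16400×10³ × 0.5883 / 288.0² = 1.148×10^3 lb
Factor of safety n = P_cr / P = 1.1480 / 0.618 = 1.86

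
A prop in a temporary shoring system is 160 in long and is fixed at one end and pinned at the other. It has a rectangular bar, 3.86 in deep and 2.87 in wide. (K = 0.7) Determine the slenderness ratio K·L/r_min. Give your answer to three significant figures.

λ ≈ 135

For a rectangle r_min = b/√12 = 2.87/√12 = 0.8285 in
L_e = K·L = 0.7 × 160 = 112.0 in
λ = L_e / r_min = 112.00 / 0.8285 = 135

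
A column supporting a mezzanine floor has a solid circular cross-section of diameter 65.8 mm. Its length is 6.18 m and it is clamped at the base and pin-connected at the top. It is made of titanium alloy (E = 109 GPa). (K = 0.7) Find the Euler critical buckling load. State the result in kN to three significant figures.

P_cr ≈ 52.9 kN

I = πd⁴/64 = π×65.8⁴/64 = 9.202×10^5 mm⁴
I = 9.202×10^5 mm⁴ = 9.202×10^-7 m⁴
Effective length L_e = K·L = 0.7 × 6.18 = 4.326 m
P_cr = π²EI / L_e² = π² × 109×10⁹ × 9.202×10^-7 / 4.326² = 5.290×10^4 N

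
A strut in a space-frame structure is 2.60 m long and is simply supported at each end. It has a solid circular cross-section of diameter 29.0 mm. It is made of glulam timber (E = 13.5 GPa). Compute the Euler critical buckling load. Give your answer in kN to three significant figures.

I = πd⁴/64 = π×29.0⁴/64 = 3.472×10^4 mm⁴
I = 3.472×10^4 mm⁴ = 3.472×10^-8 m⁴
Effective length L_e = K·L = 1 × 2.60 = 2.600 m
P_cr = π²EI / L_e² = π² × 13.5×10⁹ × 3.472×10^-8 / 2.600² = 684.3 N

P_cr ≈ 0.684 kN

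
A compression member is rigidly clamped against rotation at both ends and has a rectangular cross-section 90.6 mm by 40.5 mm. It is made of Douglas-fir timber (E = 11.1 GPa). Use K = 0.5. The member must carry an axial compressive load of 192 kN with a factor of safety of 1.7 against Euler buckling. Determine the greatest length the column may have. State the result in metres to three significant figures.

Buckling occurs about the weak axis: I_min = h·b³/12 with b = 40.5 mm (the shorter side).
I_min = 90.6×40.5³/12 = 5.015×10^5 mm⁴
I = 5.015×10^-7 m⁴
Required critical load P_cr = n·P = 1.7 × 192 = 326.4 kN = 3.264×10^5 N
From P_cr = π²EI/(K·L)²:  L = (1/K)·√(π²EI/P_cr) = (1/0.5)·√(π²×1.11×10^10×5.015×10^-7/3.264×10^5)
L = 0.821 m

L_max ≈ 0.821 m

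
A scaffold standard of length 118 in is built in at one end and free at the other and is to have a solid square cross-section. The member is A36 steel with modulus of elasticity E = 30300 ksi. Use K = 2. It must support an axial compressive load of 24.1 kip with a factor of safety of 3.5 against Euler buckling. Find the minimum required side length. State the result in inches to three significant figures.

Required P_cr = n·P = 3.5 × 24.1 = 84.35 kip
L_e = K·L = 2 × 118 = 236.0 in
Required I = P_cr·L_e²/(π²E) = 8.435×10^4 × 236.0² / (π² × 3.03×10^7) = 15.71 in⁴
Solid square: I = a⁴/12  ⇒  a = (12I)^(1/4) = (12×15.71)^(1/4) = 3.71 in

a ≈ 3.71 in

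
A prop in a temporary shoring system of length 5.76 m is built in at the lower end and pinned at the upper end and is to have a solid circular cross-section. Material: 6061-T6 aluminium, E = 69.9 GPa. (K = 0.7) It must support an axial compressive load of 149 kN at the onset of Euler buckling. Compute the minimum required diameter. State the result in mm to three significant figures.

d ≈ 92.0 mm

L_e = K·L = 0.7 × 5.76 = 4.032 m
Required I = P_cr·L_e²/(π²E) = 1.490×10^5 × 4.032² / (π² × 6.99×10^10) = 3.511×10^-6 m⁴
I_req = 3.511×10^6 mm⁴
Solid circle: I = πd⁴/64  ⇒  d = (64I/π)^(1/4) = (64×3.511×10^6/π)^(1/4) = 92.0 mm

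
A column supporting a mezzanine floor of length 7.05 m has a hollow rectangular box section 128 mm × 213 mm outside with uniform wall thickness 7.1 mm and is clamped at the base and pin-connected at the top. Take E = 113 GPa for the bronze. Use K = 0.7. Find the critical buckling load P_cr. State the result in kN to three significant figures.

P_cr ≈ 587 kN

Inner dimensions: h_i = 213 − 2×7.1 = 198.8 mm, b_i = 128 − 2×7.1 = 113.8 mm
Weak-axis I_min = (h_o·b_o³ − h_i·b_i³)/12 with b_o = 128, b_i = 113.8 mm (shorter outer/inner sides).
I_min = (213×128³ − 198.8×113.8³)/12 = 1.281×10^7 mm⁴
I = 1.281×10^7 mm⁴ = 1.281×10^-5 m⁴
Effective length L_e = K·L = 0.7 × 7.05 = 4.935 m
P_cr = π²EI / L_e² = π² × 113×10⁹ × 1.281×10^-5 / 4.935² = 5.866×10^5 N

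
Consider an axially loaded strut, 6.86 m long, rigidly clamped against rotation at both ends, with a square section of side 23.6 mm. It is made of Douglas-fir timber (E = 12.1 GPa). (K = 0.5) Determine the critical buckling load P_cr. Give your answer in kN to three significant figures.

I = a⁴/12 = 23.6⁴/12 = 2.585×10^4 mm⁴
I = 2.585×10^4 mm⁴ = 2.585×10^-8 m⁴
Effective length L_e = K·L = 0.5 × 6.86 = 3.430 m
P_cr = π²EI / L_e² = π² × 12.1×10⁹ × 2.585×10^-8 / 3.430² = 262.4 N

P_cr ≈ 0.262 kN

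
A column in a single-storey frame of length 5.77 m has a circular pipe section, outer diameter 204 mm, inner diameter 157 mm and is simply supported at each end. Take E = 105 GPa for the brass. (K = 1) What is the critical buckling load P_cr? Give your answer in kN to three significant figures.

d_o = 204 mm, d_i = 157 mm
I = π(d_o⁴ − d_i⁴)/64 = π(204⁴ − 157.0⁴)/64 = 5.519×10^7 mm⁴
I = 5.519×10^7 mm⁴ = 5.519×10^-5 m⁴
Effective length L_e = K·L = 1 × 5.77 = 5.770 m
P_cr = π²EI / L_e² = π² × 105×10⁹ × 5.519×10^-5 / 5.770² = 1.718×10^6 N

P_cr ≈ 1720 kN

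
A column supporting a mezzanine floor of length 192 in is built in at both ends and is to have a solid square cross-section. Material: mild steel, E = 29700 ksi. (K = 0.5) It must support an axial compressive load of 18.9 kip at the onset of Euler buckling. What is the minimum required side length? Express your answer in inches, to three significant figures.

L_e = K·L = 0.5 × 192 = 96.00 in
Required I = P_cr·L_e²/(π²E) = 1.890×10^4 × 96.00² / (π² × 2.97×10^7) = 0.5942 in⁴
Solid square: I = a⁴/12  ⇒  a = (12I)^(1/4) = (12×0.5942)^(1/4) = 1.63 in

a ≈ 1.63 in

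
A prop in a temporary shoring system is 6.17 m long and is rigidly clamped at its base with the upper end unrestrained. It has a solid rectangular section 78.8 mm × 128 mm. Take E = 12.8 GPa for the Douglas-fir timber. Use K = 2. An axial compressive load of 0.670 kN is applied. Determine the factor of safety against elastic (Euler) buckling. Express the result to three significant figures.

n ≈ 6.46

Buckling occurs about the weak axis: I_min = h·b³/12 with b = 78.8 mm (the shorter side).
I_min = 128×78.8³/12 = 5.219×10^6 mm⁴
I = 5.219×10^6 mm⁴ = 5.219×10^-6 m⁴
Effective length L_e = K·L = 2 × 6.17 = 12.34 m
P_cr = π²EI / L_e² = π² × 12.8×10⁹ × 5.219×10^-6 / 12.34² = 4.330×10^3 N
Factor of safety n = P_cr / P = 4.3300 / 0.670 = 6.46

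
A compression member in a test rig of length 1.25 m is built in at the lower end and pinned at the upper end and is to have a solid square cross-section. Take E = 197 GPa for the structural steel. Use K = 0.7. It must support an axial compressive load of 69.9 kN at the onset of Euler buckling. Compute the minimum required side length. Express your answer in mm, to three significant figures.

L_e = K·L = 0.7 × 1.25 = 0.8750 m
Required I = P_cr·L_e²/(π²E) = 6.990×10^4 × 0.8750² / (π² × 1.97×10^11) = 2.752×10^-8 m⁴
I_req = 2.752×10^4 mm⁴
Solid square: I = a⁴/12  ⇒  a = (12I)^(1/4) = (12×2.752×10^4)^(1/4) = 24.0 mm

a ≈ 24.0 mm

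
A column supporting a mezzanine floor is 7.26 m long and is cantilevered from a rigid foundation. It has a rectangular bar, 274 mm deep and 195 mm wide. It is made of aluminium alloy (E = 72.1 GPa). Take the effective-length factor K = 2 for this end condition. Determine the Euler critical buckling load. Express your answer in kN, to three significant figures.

P_cr ≈ 571 kN

Buckling occurs about the weak axis: I_min = h·b³/12 with b = 195 mm (the shorter side).
I_min = 274×195³/12 = 1.693×10^8 mm⁴
I = 1.693×10^8 mm⁴ = 1.693×10^-4 m⁴
Effective length L_e = K·L = 2 × 7.26 = 14.52 m
P_cr = π²EI / L_e² = π² × 72.1×10⁹ × 1.693×10^-4 / 14.52² = 5.714×10^5 N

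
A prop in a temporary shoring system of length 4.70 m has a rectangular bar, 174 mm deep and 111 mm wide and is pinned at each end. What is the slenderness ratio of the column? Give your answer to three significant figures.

For a rectangle r_min = b/√12 = 111/√12 = 32.04 mm
L_e = K·L = 1 × 4.70 m = 4.700 m = 4700.0 mm
λ = L_e / r_min = 4700.0 / 32.04 = 147

λ ≈ 147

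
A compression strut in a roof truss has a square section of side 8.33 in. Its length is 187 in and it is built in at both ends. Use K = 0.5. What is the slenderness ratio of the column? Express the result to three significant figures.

λ ≈ 38.9

I = a⁴/12 = 8.33⁴/12 = 401.2 in⁴
A = 69.39 in²;  r_min = √(I/A) = √(401.2/69.39) = 2.405 in
L_e = K·L = 0.5 × 187 = 93.50 in
λ = L_e / r_min = 93.500 / 2.405 = 38.9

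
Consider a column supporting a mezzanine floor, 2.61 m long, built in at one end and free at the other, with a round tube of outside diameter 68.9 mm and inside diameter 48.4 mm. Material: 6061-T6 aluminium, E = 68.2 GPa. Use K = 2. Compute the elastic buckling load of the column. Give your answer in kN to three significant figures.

d_o = 68.9 mm, d_i = 48.4 mm
I = π(d_o⁴ − d_i⁴)/64 = π(68.9⁴ − 48.40⁴)/64 = 8.369×10^5 mm⁴
I = 8.369×10^5 mm⁴ = 8.369×10^-7 m⁴
Effective length L_e = K·L = 2 × 2.61 = 5.220 m
P_cr = π²EI / L_e² = π² × 68.2×10⁹ × 8.369×10^-7 / 5.220² = 2.067×10^4 N

P_cr ≈ 20.7 kN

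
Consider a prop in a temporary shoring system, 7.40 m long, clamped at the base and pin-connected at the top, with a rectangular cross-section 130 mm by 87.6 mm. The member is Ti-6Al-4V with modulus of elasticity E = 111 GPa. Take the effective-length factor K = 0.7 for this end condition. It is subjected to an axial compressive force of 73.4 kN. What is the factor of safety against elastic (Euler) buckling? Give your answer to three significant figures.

n ≈ 4.05

Buckling occurs about the weak axis: I_min = h·b³/12 with b = 87.6 mm (the shorter side).
I_min = 130×87.6³/12 = 7.282×10^6 mm⁴
I = 7.282×10^6 mm⁴ = 7.282×10^-6 m⁴
Effective length L_e = K·L = 0.7 × 7.40 = 5.180 m
P_cr = π²EI / L_e² = π² × 111×10⁹ × 7.282×10^-6 / 5.180² = 2.973×10^5 N
Factor of safety n = P_cr / P = 297.33 / 73.4 = 4.05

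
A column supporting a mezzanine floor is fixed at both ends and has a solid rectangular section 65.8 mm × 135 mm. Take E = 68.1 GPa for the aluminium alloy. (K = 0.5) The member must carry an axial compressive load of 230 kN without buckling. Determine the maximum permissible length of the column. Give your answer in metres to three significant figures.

Buckling occurs about the weak axis: I_min = h·b³/12 with b = 65.8 mm (the shorter side).
I_min = 135×65.8³/12 = 3.205×10^6 mm⁴
I = 3.205×10^-6 m⁴
At the buckling limit P_cr = P = 2.300×10^5 N
From P_cr = π²EI/(K·L)²:  L = (1/K)·√(π²EI/P_cr) = (1/0.5)·√(π²×6.81×10^10×3.205×10^-6/2.300×10^5)
L = 6.12 m

L_max ≈ 6.12 m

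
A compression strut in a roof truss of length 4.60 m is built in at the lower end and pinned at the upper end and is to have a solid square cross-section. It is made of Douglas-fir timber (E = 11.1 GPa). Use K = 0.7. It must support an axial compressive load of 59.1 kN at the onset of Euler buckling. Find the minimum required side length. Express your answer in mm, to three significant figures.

L_e = K·L = 0.7 × 4.60 = 3.220 m
Required I = P_cr·L_e²/(π²E) = 5.910×10^4 × 3.220² / (π² × 1.11×10^10) = 5.593×10^-6 m⁴
I_req = 5.593×10^6 mm⁴
Solid square: I = a⁴/12  ⇒  a = (12I)^(1/4) = (12×5.593×10^6)^(1/4) = 90.5 mm

a ≈ 90.5 mm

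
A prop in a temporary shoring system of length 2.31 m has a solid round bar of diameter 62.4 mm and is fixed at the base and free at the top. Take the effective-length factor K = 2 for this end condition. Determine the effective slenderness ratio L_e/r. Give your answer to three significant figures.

λ ≈ 296

For a solid circle r = d/4 = 62.4/4 = 15.60 mm
L_e = K·L = 2 × 2.31 m = 4.620 m = 4620.0 mm
λ = L_e / r_min = 4620.0 / 15.60 = 296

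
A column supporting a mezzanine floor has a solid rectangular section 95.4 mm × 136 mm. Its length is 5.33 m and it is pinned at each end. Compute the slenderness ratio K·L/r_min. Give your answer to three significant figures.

λ ≈ 194

For a rectangle r_min = b/√12 = 95.4/√12 = 27.54 mm
L_e = K·L = 1 × 5.33 m = 5.330 m = 5330.0 mm
λ = L_e / r_min = 5330.0 / 27.54 = 194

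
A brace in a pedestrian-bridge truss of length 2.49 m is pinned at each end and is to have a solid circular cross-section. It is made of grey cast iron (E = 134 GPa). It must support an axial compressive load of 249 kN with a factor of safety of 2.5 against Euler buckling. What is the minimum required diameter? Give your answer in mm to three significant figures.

Required P_cr = n·P = 2.5 × 249 = 622.5 kN
L_e = K·L = 1 × 2.49 = 2.490 m
Required I = P_cr·L_e²/(π²E) = 6.225×10^5 × 2.490² / (π² × 1.34×10^11) = 2.918×10^-6 m⁴
I_req = 2.918×10^6 mm⁴
Solid circle: I = πd⁴/64  ⇒  d = (64I/π)^(1/4) = (64×2.918×10^6/π)^(1/4) = 87.8 mm

d ≈ 87.8 mm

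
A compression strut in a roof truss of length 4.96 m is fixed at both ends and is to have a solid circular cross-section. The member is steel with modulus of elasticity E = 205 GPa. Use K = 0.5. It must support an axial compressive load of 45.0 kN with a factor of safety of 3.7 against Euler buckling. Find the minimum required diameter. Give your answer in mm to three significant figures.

Required P_cr = n·P = 3.7 × 45.0 = 166.5 kN
L_e = K·L = 0.5 × 4.96 = 2.480 m
Required I = P_cr·L_e²/(π²E) = 1.665×10^5 × 2.480² / (π² × 2.05×10^11) = 5.061×10^-7 m⁴
I_req = 5.061×10^5 mm⁴
Solid circle: I = πd⁴/64  ⇒  d = (64I/π)^(1/4) = (64×5.061×10^5/π)^(1/4) = 56.7 mm

d ≈ 56.7 mm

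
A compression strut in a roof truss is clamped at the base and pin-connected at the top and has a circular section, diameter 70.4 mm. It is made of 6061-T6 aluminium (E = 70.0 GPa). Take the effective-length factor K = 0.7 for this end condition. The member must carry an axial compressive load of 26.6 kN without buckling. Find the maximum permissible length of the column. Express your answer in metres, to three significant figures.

L_max ≈ 7.99 m

I = πd⁴/64 = π×70.4⁴/64 = 1.206×10^6 mm⁴
I = 1.206×10^-6 m⁴
At the buckling limit P_cr = P = 2.660×10^4 N
From P_cr = π²EI/(K·L)²:  L = (1/K)·√(π²EI/P_cr) = (1/0.7)·√(π²×7.00×10^10×1.206×10^-6/2.660×10^4)
L = 7.99 m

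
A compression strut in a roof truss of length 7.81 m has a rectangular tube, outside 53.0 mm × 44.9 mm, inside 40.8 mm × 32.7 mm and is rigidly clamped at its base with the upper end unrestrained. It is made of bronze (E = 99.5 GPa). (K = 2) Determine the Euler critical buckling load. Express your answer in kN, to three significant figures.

P_cr ≈ 1.13 kN

Weak-axis I_min = (h_o·b_o³ − h_i·b_i³)/12 with b_o = 44.9, b_i = 32.70 mm (shorter outer/inner sides).
I_min = (53.0×44.9³ − 40.80×32.70³)/12 = 2.809×10^5 mm⁴
I = 2.809×10^5 mm⁴ = 2.809×10^-7 m⁴
Effective length L_e = K·L = 2 × 7.81 = 15.62 m
P_cr = π²EI / L_e² = π² × 99.5×10⁹ × 2.809×10^-7 / 15.62² = 1.131×10^3 N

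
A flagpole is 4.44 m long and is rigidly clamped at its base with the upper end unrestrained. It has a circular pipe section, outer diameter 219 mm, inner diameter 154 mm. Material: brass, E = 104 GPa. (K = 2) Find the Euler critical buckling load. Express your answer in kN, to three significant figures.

d_o = 219 mm, d_i = 154 mm
I = π(d_o⁴ − d_i⁴)/64 = π(219⁴ − 154.0⁴)/64 = 8.530×10^7 mm⁴
I = 8.530×10^7 mm⁴ = 8.530×10^-5 m⁴
Effective length L_e = K·L = 2 × 4.44 = 8.880 m
P_cr = π²EI / L_e² = π² × 104×10⁹ × 8.530×10^-5 / 8.880² = 1.110×10^6 N

P_cr ≈ 1110 kN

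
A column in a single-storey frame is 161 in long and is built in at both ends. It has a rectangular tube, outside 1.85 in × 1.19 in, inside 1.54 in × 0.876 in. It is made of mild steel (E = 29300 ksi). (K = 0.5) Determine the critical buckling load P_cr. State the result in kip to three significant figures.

P_cr ≈ 7.74 kip

Weak-axis I_min = (h_o·b_o³ − h_i·b_i³)/12 with b_o = 1.19, b_i = 0.8760 in (shorter outer/inner sides).
I_min = (1.85×1.19³ − 1.540×0.8760³)/12 = 0.1735 in⁴
Effective length L_e = K·L = 0.5 × 161 = 80.50 in
P_cr = π²EI / L_e² = π² × 29300×10³ × 0.1735 / 80.50² = 7.744×10^3 lb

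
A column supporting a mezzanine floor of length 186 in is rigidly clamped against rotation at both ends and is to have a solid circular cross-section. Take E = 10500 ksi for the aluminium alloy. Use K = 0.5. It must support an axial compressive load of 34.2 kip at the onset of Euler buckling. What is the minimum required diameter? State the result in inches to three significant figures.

L_e = K·L = 0.5 × 186 = 93.00 in
Required I = P_cr·L_e²/(π²E) = 3.420×10^4 × 93.00² / (π² × 1.05×10^7) = 2.854 in⁴
Solid circle: I = πd⁴/64  ⇒  d = (64I/π)^(1/4) = (64×2.854/π)^(1/4) = 2.76 in

d ≈ 2.76 in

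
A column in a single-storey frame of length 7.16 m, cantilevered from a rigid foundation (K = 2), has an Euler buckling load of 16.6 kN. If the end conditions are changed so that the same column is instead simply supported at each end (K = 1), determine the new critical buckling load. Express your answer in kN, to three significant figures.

P_cr ≈ 66.4 kN

P_cr ∝ 1/K², so P_cr,new = P_cr,old × (K_old/K_new)² = 16.6 × (2/1)²
= 16.6 × 4.000 = 66.4 kN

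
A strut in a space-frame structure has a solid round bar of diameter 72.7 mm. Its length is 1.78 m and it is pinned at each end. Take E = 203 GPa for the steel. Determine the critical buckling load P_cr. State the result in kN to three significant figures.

I = πd⁴/64 = π×72.7⁴/64 = 1.371×10^6 mm⁴
I = 1.371×10^6 mm⁴ = 1.371×10^-6 m⁴
Effective length L_e = K·L = 1 × 1.78 = 1.780 m
P_cr = π²EI / L_e² = π² × 203×10⁹ × 1.371×10^-6 / 1.780² = 8.671×10^5 N

P_cr ≈ 867 kN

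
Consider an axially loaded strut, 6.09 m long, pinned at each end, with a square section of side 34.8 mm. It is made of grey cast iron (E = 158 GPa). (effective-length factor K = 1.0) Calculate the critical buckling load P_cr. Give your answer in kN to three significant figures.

P_cr ≈ 5.14 kN

I = a⁴/12 = 34.8⁴/12 = 1.222×10^5 mm⁴
I = 1.222×10^5 mm⁴ = 1.222×10^-7 m⁴
Effective length L_e = K·L = 1 × 6.09 = 6.090 m
P_cr = π²EI / L_e² = π² × 158×10⁹ × 1.222×10^-7 / 6.090² = 5.139×10^3 N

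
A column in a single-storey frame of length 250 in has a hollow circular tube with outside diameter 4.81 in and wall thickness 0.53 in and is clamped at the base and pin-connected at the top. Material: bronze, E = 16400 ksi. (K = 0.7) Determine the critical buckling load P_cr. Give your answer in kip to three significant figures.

Inner diameter d_i = 4.81 − 2×0.53 = 3.750 in
I = π(d_o⁴ − d_i⁴)/64 = π(4.81⁴ − 3.750⁴)/64 = 16.57 in⁴
Effective length L_e = K·L = 0.7 × 250 = 175.0 in
P_cr = π²EI / L_e² = π² × 16400×10³ × 16.57 / 175.0² = 8.757×10^4 lb

P_cr ≈ 87.6 kip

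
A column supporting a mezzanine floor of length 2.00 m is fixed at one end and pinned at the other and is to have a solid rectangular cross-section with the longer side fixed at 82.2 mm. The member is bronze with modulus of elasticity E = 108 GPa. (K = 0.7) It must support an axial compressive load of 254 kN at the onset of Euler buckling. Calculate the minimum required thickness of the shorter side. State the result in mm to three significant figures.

b ≈ 40.9 mm

L_e = K·L = 0.7 × 2.00 = 1.400 m
Required I = P_cr·L_e²/(π²E) = 2.540×10^5 × 1.400² / (π² × 1.08×10^11) = 4.671×10^-7 m⁴
I_req = 4.671×10^5 mm⁴
Rectangle, weak axis: I_min = h·b³/12 with h = 82.2 mm fixed  ⇒  b = (12I/h)^(1/3) = 40.9 mm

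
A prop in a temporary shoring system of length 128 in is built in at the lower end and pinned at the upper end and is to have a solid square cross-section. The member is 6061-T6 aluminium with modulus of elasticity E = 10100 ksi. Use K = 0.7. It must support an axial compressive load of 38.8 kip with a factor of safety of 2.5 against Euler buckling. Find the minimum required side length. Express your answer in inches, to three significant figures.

a ≈ 3.11 in

Required P_cr = n·P = 2.5 × 38.8 = 97.00 kip
L_e = K·L = 0.7 × 128 = 89.60 in
Required I = P_cr·L_e²/(π²E) = 9.700×10^4 × 89.60² / (π² × 1.01×10^7) = 7.812 in⁴
Solid square: I = a⁴/12  ⇒  a = (12I)^(1/4) = (12×7.812)^(1/4) = 3.11 in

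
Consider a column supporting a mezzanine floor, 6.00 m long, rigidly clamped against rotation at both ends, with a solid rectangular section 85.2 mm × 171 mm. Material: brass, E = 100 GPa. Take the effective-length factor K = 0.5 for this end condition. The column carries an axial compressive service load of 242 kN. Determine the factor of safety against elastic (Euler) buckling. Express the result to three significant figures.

Buckling occurs about the weak axis: I_min = h·b³/12 with b = 85.2 mm (the shorter side).
I_min = 171×85.2³/12 = 8.813×10^6 mm⁴
I = 8.813×10^6 mm⁴ = 8.813×10^-6 m⁴
Effective length L_e = K·L = 0.5 × 6.00 = 3.000 m
P_cr = π²EI / L_e² = π² × 100×10⁹ × 8.813×10^-6 / 3.000² = 9.665×10^5 N
Factor of safety n = P_cr / P = 966.48 / 242 = 3.99

n ≈ 3.99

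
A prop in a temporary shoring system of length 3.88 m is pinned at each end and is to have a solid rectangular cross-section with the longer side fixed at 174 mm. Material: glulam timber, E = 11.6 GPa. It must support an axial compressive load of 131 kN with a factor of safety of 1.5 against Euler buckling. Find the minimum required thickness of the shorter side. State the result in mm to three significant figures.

Required P_cr = n·P = 1.5 × 131 = 196.5 kN
L_e = K·L = 1 × 3.88 = 3.880 m
Required I = P_cr·L_e²/(π²E) = 1.965×10^5 × 3.880² / (π² × 1.16×10^10) = 2.584×10^-5 m⁴
I_req = 2.584×10^7 mm⁴
Rectangle, weak axis: I_min = h·b³/12 with h = 174 mm fixed  ⇒  b = (12I/h)^(1/3) = 121 mm

b ≈ 121 mm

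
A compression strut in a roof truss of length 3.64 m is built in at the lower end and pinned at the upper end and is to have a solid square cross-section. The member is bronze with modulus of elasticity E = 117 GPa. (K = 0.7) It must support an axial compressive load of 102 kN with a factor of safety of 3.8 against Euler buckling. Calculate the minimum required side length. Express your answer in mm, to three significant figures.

a ≈ 71.5 mm

Required P_cr = n·P = 3.8 × 102 = 387.6 kN
L_e = K·L = 0.7 × 3.64 = 2.548 m
Required I = P_cr·L_e²/(π²E) = 3.876×10^5 × 2.548² / (π² × 1.17×10^11) = 2.179×10^-6 m⁴
I_req = 2.179×10^6 mm⁴
Solid square: I = a⁴/12  ⇒  a = (12I)^(1/4) = (12×2.179×10^6)^(1/4) = 71.5 mm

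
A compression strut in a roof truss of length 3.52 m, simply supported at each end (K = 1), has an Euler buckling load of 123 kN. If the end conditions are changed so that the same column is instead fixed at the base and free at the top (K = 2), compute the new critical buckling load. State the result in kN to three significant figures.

P_cr ∝ 1/K², so P_cr,new = P_cr,old × (K_old/K_new)² = 123 × (1/2)²
= 123 × 0.2500 = 30.8 kN

P_cr ≈ 30.8 kN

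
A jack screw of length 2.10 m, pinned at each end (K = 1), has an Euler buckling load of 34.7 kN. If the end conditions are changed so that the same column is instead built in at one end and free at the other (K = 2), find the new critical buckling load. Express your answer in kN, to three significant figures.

P_cr ≈ 8.68 kN

P_cr ∝ 1/K², so P_cr,new = P_cr,old × (K_old/K_new)² = 34.7 × (1/2)²
= 34.7 × 0.2500 = 8.68 kN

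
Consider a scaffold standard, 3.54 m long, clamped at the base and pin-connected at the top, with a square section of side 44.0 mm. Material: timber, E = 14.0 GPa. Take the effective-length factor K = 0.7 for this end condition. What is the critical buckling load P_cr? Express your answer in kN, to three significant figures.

P_cr ≈ 7.03 kN

I = a⁴/12 = 44.0⁴/12 = 3.123×10^5 mm⁴
I = 3.123×10^5 mm⁴ = 3.123×10^-7 m⁴
Effective length L_e = K·L = 0.7 × 3.54 = 2.478 m
P_cr = π²EI / L_e² = π² × 14.0×10⁹ × 3.123×10^-7 / 2.478² = 7.028×10^3 N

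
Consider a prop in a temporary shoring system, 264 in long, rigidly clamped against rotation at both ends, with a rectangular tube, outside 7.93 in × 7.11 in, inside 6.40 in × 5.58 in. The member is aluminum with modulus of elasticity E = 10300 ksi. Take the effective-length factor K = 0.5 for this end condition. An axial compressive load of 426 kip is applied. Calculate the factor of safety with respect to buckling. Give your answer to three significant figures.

Weak-axis I_min = (h_o·b_o³ − h_i·b_i³)/12 with b_o = 7.11, b_i = 5.580 in (shorter outer/inner sides).
I_min = (7.93×7.11³ − 6.400×5.580³)/12 = 144.9 in⁴
Effective length L_e = K·L = 0.5 × 264 = 132.0 in
P_cr = π²EI / L_e² = π² × 10300×10³ × 144.9 / 132.0² = 8.451×10^5 lb
Factor of safety n = P_cr / P = 845.15 / 426 = 1.98

n ≈ 1.98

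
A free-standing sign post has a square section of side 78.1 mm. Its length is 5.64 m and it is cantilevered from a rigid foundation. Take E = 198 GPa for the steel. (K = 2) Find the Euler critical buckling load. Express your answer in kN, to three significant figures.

I = a⁴/12 = 78.1⁴/12 = 3.100×10^6 mm⁴
I = 3.100×10^6 mm⁴ = 3.100×10^-6 m⁴
Effective length L_e = K·L = 2 × 5.64 = 11.28 m
P_cr = π²EI / L_e² = π² × 198×10⁹ × 3.100×10^-6 / 11.28² = 4.762×10^4 N

P_cr ≈ 47.6 kN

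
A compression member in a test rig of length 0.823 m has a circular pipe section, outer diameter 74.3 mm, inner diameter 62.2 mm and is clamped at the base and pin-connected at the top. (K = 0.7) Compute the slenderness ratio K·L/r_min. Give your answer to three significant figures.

d_o = 74.3 mm, d_i = 62.2 mm
I = π(d_o⁴ − d_i⁴)/64 = π(74.3⁴ − 62.20⁴)/64 = 7.612×10^5 mm⁴
A = 1.297×10^3 mm²;  r_min = √(I/A) = √(7.612×10^5/1.297×10^3) = 24.22 mm
L_e = K·L = 0.7 × 0.823 m = 0.5761 m = 576.10 mm
λ = L_e / r_min = 576.10 / 24.22 = 23.8

λ ≈ 23.8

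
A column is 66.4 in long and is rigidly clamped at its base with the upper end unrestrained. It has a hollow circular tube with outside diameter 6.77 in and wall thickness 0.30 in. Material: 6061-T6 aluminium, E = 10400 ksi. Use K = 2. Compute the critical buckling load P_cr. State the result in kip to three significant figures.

P_cr ≈ 186 kip

Inner diameter d_i = 6.77 − 2×0.30 = 6.170 in
I = π(d_o⁴ − d_i⁴)/64 = π(6.77⁴ − 6.170⁴)/64 = 31.98 in⁴
Effective length L_e = K·L = 2 × 66.4 = 132.8 in
P_cr = π²EI / L_e² = π² × 10400×10³ × 31.98 / 132.8² = 1.861×10^5 lb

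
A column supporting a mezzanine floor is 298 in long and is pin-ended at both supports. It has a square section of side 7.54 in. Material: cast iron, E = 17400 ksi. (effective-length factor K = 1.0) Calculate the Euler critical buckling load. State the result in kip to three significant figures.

P_cr ≈ 521 kip

I = a⁴/12 = 7.54⁴/12 = 269.3 in⁴
Effective length L_e = K·L = 1 × 298 = 298.0 in
P_cr = π²EI / L_e² = π² × 17400×10³ × 269.3 / 298.0² = 5.209×10^5 lb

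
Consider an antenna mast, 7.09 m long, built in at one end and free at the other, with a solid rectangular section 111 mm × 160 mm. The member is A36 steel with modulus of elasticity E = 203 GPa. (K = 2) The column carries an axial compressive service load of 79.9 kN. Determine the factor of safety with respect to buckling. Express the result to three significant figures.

n ≈ 2.27

Buckling occurs about the weak axis: I_min = h·b³/12 with b = 111 mm (the shorter side).
I_min = 160×111³/12 = 1.824×10^7 mm⁴
I = 1.824×10^7 mm⁴ = 1.824×10^-5 m⁴
Effective length L_e = K·L = 2 × 7.09 = 14.18 m
P_cr = π²EI / L_e² = π² × 203×10⁹ × 1.824×10^-5 / 14.18² = 1.817×10^5 N
Factor of safety n = P_cr / P = 181.70 / 79.9 = 2.27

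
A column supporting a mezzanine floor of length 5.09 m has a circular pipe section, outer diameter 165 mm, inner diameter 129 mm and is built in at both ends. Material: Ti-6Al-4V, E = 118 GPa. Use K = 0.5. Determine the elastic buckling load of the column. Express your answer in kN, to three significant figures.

P_cr ≈ 4100 kN

d_o = 165 mm, d_i = 129 mm
I = π(d_o⁴ − d_i⁴)/64 = π(165⁴ − 129.0⁴)/64 = 2.279×10^7 mm⁴
I = 2.279×10^7 mm⁴ = 2.279×10^-5 m⁴
Effective length L_e = K·L = 0.5 × 5.09 = 2.545 m
P_cr = π²EI / L_e² = π² × 118×10⁹ × 2.279×10^-5 / 2.545² = 4.098×10^6 N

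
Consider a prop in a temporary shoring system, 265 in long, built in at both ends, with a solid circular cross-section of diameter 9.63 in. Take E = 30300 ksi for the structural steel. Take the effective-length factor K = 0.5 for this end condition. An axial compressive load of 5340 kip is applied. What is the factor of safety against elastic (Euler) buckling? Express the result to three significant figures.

n ≈ 1.35

I = πd⁴/64 = π×9.63⁴/64 = 422.2 in⁴
Effective length L_e = K·L = 0.5 × 265 = 132.5 in
P_cr = π²EI / L_e² = π² × 30300×10³ × 422.2 / 132.5² = 7.191×10^6 lb
Factor of safety n = P_cr / P = 7190.9 / 5340 = 1.35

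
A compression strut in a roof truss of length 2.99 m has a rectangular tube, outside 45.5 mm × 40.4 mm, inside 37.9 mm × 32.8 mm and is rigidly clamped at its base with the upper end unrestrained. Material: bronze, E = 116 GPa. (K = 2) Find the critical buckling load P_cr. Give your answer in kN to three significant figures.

Weak-axis I_min = (h_o·b_o³ − h_i·b_i³)/12 with b_o = 40.4, b_i = 32.80 mm (shorter outer/inner sides).
I_min = (45.5×40.4³ − 37.90×32.80³)/12 = 1.386×10^5 mm⁴
I = 1.386×10^5 mm⁴ = 1.386×10^-7 m⁴
Effective length L_e = K·L = 2 × 2.99 = 5.980 m
P_cr = π²EI / L_e² = π² × 116×10⁹ × 1.386×10^-7 / 5.980² = 4.436×10^3 N

P_cr ≈ 4.44 kN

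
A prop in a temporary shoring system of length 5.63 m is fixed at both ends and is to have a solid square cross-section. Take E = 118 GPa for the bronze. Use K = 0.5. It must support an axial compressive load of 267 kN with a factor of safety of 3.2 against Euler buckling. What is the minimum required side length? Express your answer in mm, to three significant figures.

Required P_cr = n·P = 3.2 × 267 = 854.4 kN
L_e = K·L = 0.5 × 5.63 = 2.815 m
Required I = P_cr·L_e²/(π²E) = 8.544×10^5 × 2.815² / (π² × 1.18×10^11) = 5.813×10^-6 m⁴
I_req = 5.813×10^6 mm⁴
Solid square: I = a⁴/12  ⇒  a = (12I)^(1/4) = (12×5.813×10^6)^(1/4) = 91.4 mm

a ≈ 91.4 mm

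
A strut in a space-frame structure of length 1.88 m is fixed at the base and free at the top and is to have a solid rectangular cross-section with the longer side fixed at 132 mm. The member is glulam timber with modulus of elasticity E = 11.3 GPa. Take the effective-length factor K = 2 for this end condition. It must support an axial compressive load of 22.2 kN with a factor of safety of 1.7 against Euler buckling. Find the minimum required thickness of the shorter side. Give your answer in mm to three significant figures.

b ≈ 75.8 mm

Required P_cr = n·P = 1.7 × 22.2 = 37.74 kN
L_e = K·L = 2 × 1.88 = 3.760 m
Required I = P_cr·L_e²/(π²E) = 3.774×10^4 × 3.760² / (π² × 1.13×10^10) = 4.784×10^-6 m⁴
I_req = 4.784×10^6 mm⁴
Rectangle, weak axis: I_min = h·b³/12 with h = 132 mm fixed  ⇒  b = (12I/h)^(1/3) = 75.8 mm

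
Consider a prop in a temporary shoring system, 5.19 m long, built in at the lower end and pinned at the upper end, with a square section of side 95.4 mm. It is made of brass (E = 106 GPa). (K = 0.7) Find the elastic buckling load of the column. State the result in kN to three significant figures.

P_cr ≈ 547 kN

I = a⁴/12 = 95.4⁴/12 = 6.903×10^6 mm⁴
I = 6.903×10^6 mm⁴ = 6.903×10^-6 m⁴
Effective length L_e = K·L = 0.7 × 5.19 = 3.633 m
P_cr = π²EI / L_e² = π² × 106×10⁹ × 6.903×10^-6 / 3.633² = 5.471×10^5 N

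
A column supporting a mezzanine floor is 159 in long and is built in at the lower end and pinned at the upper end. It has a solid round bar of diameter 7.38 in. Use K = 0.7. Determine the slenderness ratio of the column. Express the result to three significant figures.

λ ≈ 60.3

I = πd⁴/64 = π×7.38⁴/64 = 145.6 in⁴
A = 42.78 in²;  r_min = √(I/A) = √(145.6/42.78) = 1.845 in
L_e = K·L = 0.7 × 159 = 111.3 in
λ = L_e / r_min = 111.30 / 1.845 = 60.3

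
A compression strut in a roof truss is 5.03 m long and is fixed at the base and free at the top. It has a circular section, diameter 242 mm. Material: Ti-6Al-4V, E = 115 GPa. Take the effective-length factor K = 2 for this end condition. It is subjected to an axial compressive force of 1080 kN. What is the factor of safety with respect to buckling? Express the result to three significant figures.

n ≈ 1.75

I = πd⁴/64 = π×242⁴/64 = 1.684×10^8 mm⁴
I = 1.684×10^8 mm⁴ = 1.684×10^-4 m⁴
Effective length L_e = K·L = 2 × 5.03 = 10.06 m
P_cr = π²EI / L_e² = π² × 115×10⁹ × 1.684×10^-4 / 10.06² = 1.888×10^6 N
Factor of safety n = P_cr / P = 1888.1 / 1080 = 1.75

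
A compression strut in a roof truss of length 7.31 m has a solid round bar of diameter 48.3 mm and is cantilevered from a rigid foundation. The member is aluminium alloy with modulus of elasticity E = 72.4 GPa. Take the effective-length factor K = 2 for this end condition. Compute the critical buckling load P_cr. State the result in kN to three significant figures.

I = πd⁴/64 = π×48.3⁴/64 = 2.672×10^5 mm⁴
I = 2.672×10^5 mm⁴ = 2.672×10^-7 m⁴
Effective length L_e = K·L = 2 × 7.31 = 14.62 m
P_cr = π²EI / L_e² = π² × 72.4×10⁹ × 2.672×10^-7 / 14.62² = 893.1 N

P_cr ≈ 0.893 kN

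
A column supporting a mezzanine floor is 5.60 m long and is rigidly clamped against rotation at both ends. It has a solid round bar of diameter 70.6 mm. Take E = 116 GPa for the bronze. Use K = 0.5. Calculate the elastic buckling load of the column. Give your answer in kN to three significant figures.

I = πd⁴/64 = π×70.6⁴/64 = 1.220×10^6 mm⁴
I = 1.220×10^6 mm⁴ = 1.220×10^-6 m⁴
Effective length L_e = K·L = 0.5 × 5.60 = 2.800 m
P_cr = π²EI / L_e² = π² × 116×10⁹ × 1.220×10^-6 / 2.800² = 1.781×10^5 N

P_cr ≈ 178 kN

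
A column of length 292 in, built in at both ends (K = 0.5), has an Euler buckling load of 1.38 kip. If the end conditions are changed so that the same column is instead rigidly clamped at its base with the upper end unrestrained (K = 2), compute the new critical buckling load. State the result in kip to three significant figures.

P_cr ≈ 0.0862 kip

P_cr ∝ 1/K², so P_cr,new = P_cr,old × (K_old/K_new)² = 1.38 × (0.5/2)²
= 1.38 × 0.06250 = 0.0862 kip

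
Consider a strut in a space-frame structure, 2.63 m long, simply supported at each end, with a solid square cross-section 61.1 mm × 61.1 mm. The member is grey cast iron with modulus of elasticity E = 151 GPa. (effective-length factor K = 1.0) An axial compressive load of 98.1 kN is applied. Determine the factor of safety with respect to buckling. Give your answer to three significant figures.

I = a⁴/12 = 61.1⁴/12 = 1.161×10^6 mm⁴
I = 1.161×10^6 mm⁴ = 1.161×10^-6 m⁴
Effective length L_e = K·L = 1 × 2.63 = 2.630 m
P_cr = π²EI / L_e² = π² × 151×10⁹ × 1.161×10^-6 / 2.630² = 2.502×10^5 N
Factor of safety n = P_cr / P = 250.24 / 98.1 = 2.55

n ≈ 2.55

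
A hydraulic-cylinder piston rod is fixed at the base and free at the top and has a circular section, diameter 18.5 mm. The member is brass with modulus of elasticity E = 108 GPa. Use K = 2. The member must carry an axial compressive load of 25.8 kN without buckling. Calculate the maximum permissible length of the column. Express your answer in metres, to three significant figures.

I = πd⁴/64 = π×18.5⁴/64 = 5.750×10^3 mm⁴
I = 5.750×10^-9 m⁴
At the buckling limit P_cr = P = 2.580×10^4 N
From P_cr = π²EI/(K·L)²:  L = (1/K)·√(π²EI/P_cr) = (1/2)·√(π²×1.08×10^11×5.750×10^-9/2.580×10^4)
L = 0.244 m

L_max ≈ 0.244 m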